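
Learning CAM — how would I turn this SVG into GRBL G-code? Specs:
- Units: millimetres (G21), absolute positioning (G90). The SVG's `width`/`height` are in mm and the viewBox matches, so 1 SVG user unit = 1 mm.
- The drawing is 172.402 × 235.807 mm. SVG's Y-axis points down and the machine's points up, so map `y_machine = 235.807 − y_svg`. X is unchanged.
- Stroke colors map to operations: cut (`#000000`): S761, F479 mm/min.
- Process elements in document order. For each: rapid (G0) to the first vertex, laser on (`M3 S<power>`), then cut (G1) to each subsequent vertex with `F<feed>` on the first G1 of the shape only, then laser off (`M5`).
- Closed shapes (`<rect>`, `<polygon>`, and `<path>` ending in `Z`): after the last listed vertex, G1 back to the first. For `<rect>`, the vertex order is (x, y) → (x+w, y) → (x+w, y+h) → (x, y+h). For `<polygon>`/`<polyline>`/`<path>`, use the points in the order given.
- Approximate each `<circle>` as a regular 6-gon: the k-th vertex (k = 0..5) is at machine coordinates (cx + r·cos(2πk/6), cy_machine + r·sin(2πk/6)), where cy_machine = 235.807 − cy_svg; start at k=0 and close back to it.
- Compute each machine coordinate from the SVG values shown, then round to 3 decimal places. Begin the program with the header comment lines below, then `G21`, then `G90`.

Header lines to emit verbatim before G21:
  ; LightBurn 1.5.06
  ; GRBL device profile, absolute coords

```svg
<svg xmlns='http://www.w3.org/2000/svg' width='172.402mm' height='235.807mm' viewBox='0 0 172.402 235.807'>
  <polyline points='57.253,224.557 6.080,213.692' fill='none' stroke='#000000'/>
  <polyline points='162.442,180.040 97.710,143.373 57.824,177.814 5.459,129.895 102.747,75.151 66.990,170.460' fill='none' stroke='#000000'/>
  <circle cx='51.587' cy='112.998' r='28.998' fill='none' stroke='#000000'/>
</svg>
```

; LightBurn 1.5.06
; GRBL device profile, absolute coords
G21
G90
G0 X57.253 Y11.250
M3 S761
G1 X6.080 Y22.115 F479
M5
G0 X162.442 Y55.767
M3 S761
G1 X97.710 Y92.434 F479
G1 X57.824 Y57.993
G1 X5.459 Y105.912
G1 X102.747 Y160.656
G1 X66.990 Y65.347
M5
G0 X80.585 Y122.809
M3 S761
G1 X66.086 Y147.922 F479
G1 X37.088 Y147.922
G1 X22.589 Y122.809
G1 X37.088 Y97.696
G1 X66.086 Y97.696
G1 X80.585 Y122.809
M5

Since the viewBox matches the mm dimensions, user units are millimetres directly. The only transform is the Y-flip y_m = 235.807 − y_svg.

Shape 1 is a line segment drawn with `<polyline>`. Its stroke #000000 means cut at S761, F479. After flipping Y the toolpath is (57.253,11.250) → (6.080,22.115).

Shape 2 is a open polyline drawn with `<polyline>`. Its stroke #000000 means cut at S761, F479. After flipping Y the toolpath is (162.442,55.767) → (97.710,92.434) → (57.824,57.993) → (5.459,105.912) → (102.747,160.656) → (66.990,65.347).

Shape 3 is a circle drawn with `<circle>`. Its stroke #000000 means cut at S761, F479. After flipping Y the toolpath is (80.585,122.809) → (66.086,147.922) → (37.088,147.922) → (22.589,122.809) → (37.088,97.696) → (66.086,97.696) → (80.585,122.809), returning to the start.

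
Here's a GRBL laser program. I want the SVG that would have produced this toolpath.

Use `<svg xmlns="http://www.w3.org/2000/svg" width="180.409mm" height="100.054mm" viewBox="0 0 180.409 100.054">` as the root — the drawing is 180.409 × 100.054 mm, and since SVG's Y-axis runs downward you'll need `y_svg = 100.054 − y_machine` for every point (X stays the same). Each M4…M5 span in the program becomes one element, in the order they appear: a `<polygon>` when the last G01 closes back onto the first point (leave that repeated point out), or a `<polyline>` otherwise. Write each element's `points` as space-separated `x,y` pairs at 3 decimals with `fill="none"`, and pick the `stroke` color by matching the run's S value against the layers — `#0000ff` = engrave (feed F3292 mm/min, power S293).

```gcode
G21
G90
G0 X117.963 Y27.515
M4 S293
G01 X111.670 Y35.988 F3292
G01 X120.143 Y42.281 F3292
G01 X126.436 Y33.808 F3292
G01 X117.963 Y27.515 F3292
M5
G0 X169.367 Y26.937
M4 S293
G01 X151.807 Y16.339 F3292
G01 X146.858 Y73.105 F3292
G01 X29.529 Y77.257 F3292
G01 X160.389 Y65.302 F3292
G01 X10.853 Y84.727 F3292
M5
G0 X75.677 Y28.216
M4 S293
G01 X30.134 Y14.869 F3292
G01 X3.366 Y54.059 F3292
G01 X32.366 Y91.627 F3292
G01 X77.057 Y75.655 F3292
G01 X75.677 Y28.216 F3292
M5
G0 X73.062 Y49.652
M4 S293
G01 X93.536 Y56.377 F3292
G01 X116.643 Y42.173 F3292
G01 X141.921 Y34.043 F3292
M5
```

Each laser-on run becomes one SVG element. Flip Y back into SVG space with y_svg = 100.054 − y_machine. Every run uses S293, so all elements get stroke `#0000ff` (engrave).

Run 1: The run returns to its start, so emit a `<polygon>` with points (Y-flipped): 117.963,72.539 111.670,64.066 120.143,57.773 126.436,66.246.

Run 2: The run is open, so emit a `<polyline>` with points (Y-flipped): 169.367,73.117 151.807,83.715 146.858,26.949 29.529,22.797 160.389,34.752 10.853,15.327.

Run 3: The run returns to its start, so emit a `<polygon>` with points (Y-flipped): 75.677,71.838 30.134,85.185 3.366,45.995 32.366,8.427 77.057,24.399.

Run 4: The run is open, so emit a `<polyline>` with points (Y-flipped): 73.062,50.402 93.536,43.677 116.643,57.881 141.921,66.011.

<svg xmlns="http://www.w3.org/2000/svg" width="180.409mm" height="100.054mm" viewBox="0 0 180.409 100.054">
  <polygon points="117.963,72.539 111.670,64.066 120.143,57.773 126.436,66.246" fill="none" stroke="#0000ff"/>
  <polyline points="169.367,73.117 151.807,83.715 146.858,26.949 29.529,22.797 160.389,34.752 10.853,15.327" fill="none" stroke="#0000ff"/>
  <polygon points="75.677,71.838 30.134,85.185 3.366,45.995 32.366,8.427 77.057,24.399" fill="none" stroke="#0000ff"/>
  <polyline points="73.062,50.402 93.536,43.677 116.643,57.881 141.921,66.011" fill="none" stroke="#0000ff"/>
</svg>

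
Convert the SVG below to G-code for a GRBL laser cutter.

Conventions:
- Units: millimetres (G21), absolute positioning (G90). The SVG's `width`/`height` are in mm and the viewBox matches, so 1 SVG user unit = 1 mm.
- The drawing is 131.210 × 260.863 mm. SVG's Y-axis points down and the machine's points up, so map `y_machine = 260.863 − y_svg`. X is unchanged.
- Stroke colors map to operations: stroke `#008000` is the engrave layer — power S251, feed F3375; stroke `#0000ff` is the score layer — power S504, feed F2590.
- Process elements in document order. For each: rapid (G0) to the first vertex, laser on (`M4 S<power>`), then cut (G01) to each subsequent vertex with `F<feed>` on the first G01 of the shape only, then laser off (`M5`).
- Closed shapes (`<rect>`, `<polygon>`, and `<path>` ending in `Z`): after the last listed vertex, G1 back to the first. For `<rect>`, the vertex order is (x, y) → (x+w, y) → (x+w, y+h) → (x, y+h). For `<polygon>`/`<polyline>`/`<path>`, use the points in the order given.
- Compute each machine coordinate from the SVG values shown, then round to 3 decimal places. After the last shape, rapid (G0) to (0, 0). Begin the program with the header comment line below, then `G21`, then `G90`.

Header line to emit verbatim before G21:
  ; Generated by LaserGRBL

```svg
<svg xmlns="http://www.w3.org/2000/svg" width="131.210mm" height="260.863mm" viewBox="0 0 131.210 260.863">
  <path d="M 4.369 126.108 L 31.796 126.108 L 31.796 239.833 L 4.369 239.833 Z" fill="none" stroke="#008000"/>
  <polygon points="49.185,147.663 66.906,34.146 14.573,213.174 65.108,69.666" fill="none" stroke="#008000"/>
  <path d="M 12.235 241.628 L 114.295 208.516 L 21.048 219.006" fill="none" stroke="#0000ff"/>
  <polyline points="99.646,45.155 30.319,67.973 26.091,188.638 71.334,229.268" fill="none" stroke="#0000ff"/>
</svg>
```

; Generated by LaserGRBL
G21
G90
G0 X4.369 Y134.755
M4 S251
G01 X31.796 Y134.755 F3375
G01 X31.796 Y21.030
G01 X4.369 Y21.030
G01 X4.369 Y134.755
M5
G0 X49.185 Y113.200
M4 S251
G01 X66.906 Y226.717 F3375
G01 X14.573 Y47.689
G01 X65.108 Y191.197
G01 X49.185 Y113.200
M5
G0 X12.235 Y19.235
M4 S504
G01 X114.295 Y52.347 F2590
G01 X21.048 Y41.857
M5
G0 X99.646 Y215.708
M4 S504
G01 X30.319 Y192.890 F2590
G01 X26.091 Y72.225
G01 X71.334 Y31.595
M5
G0 X0.000 Y0.000

1 u = 1 mm; y_m = 260.863 − y.

[1] `<path>` rectangle, #008000→engrave S251 F3375: (4.369,134.755) → (31.796,134.755) → (31.796,21.030) → (4.369,21.030) → (4.369,134.755) (closed)

[2] `<polygon>` closed polygon, #008000→engrave S251 F3375: (49.185,113.200) → (66.906,226.717) → (14.573,47.689) → (65.108,191.197) → (49.185,113.200) (closed)

[3] `<path>` open polyline, #0000ff→score S504 F2590: (12.235,19.235) → (114.295,52.347) → (21.048,41.857)

[4] `<polyline>` open polyline, #0000ff→score S504 F2590: (99.646,215.708) → (30.319,192.890) → (26.091,72.225) → (71.334,31.595)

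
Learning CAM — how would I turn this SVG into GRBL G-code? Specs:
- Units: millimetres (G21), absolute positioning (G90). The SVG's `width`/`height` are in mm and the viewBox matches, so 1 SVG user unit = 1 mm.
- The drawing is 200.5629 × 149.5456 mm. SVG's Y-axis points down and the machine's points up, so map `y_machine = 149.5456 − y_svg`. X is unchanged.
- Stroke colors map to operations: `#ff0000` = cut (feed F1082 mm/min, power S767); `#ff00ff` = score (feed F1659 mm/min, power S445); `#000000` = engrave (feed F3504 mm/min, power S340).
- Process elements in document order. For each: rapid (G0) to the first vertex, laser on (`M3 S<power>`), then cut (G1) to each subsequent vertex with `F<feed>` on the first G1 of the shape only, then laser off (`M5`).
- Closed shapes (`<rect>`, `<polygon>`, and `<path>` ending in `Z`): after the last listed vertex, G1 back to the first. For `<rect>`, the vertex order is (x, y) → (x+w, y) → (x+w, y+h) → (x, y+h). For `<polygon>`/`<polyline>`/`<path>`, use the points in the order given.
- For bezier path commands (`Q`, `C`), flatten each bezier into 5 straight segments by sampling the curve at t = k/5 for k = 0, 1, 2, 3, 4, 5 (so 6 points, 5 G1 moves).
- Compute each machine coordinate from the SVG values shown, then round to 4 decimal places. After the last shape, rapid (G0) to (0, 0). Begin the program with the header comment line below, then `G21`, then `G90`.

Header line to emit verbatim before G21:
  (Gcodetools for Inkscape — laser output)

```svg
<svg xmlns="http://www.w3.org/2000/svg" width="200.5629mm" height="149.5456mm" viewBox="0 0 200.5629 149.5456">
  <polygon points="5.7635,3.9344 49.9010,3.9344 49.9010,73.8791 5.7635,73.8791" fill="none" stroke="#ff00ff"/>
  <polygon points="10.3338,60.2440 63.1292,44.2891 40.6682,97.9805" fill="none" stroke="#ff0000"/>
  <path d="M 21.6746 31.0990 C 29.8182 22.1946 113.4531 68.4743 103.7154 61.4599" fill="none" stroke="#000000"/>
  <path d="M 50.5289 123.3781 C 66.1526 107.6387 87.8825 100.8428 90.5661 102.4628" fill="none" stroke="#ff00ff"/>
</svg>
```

(Gcodetools for Inkscape — laser output)
G21
G90
G0 X5.7635 Y145.6112
M3 S445
G1 X49.9010 Y145.6112 F1659
G1 X49.9010 Y75.6665
G1 X5.7635 Y75.6665
G1 X5.7635 Y145.6112
M5
G0 X10.3338 Y89.3016
M3 S767
G1 X63.1292 Y105.2565 F1082
G1 X40.6682 Y51.5651
G1 X10.3338 Y89.3016
M5
G0 X21.6746 Y118.4466
M3 S340
G1 X34.2688 Y118.0350 F3504
G1 X56.8755 Y109.5861
G1 X81.3891 Y98.3070
G1 X99.7042 Y89.4045
G1 X103.7154 Y88.0857
M5
G0 X50.5289 Y26.1675
M3 S445
G1 X60.4346 Y34.5421 F1659
G1 X70.5986 Y40.7957
G1 X79.8133 Y44.9534
G1 X86.8716 Y47.0407
G1 X90.5661 Y47.0828
M5
G0 X0.0000 Y0.0000

1 u = 1 mm; y_m = 149.5456 − y.

[1] `<polygon>` rectangle, #ff00ff→score S445 F1659: (5.7635,145.6112) → (49.9010,145.6112) → (49.9010,75.6665) → (5.7635,75.6665) → (5.7635,145.6112) (closed)

[2] `<polygon>` closed polygon, #ff0000→cut S767 F1082: (10.3338,89.3016) → (63.1292,105.2565) → (40.6682,51.5651) → (10.3338,89.3016) (closed)

[3] `<path>` cubic bezier, #000000→engrave S340 F3504: (21.6746,118.4466) → (34.2688,118.0350) → (56.8755,109.5861) → (81.3891,98.3070) → (99.7042,89.4045) → (103.7154,88.0857)

[4] `<path>` cubic bezier, #ff00ff→score S445 F1659: (50.5289,26.1675) → (60.4346,34.5421) → (70.5986,40.7957) → (79.8133,44.9534) → (86.8716,47.0407) → (90.5661,47.0828)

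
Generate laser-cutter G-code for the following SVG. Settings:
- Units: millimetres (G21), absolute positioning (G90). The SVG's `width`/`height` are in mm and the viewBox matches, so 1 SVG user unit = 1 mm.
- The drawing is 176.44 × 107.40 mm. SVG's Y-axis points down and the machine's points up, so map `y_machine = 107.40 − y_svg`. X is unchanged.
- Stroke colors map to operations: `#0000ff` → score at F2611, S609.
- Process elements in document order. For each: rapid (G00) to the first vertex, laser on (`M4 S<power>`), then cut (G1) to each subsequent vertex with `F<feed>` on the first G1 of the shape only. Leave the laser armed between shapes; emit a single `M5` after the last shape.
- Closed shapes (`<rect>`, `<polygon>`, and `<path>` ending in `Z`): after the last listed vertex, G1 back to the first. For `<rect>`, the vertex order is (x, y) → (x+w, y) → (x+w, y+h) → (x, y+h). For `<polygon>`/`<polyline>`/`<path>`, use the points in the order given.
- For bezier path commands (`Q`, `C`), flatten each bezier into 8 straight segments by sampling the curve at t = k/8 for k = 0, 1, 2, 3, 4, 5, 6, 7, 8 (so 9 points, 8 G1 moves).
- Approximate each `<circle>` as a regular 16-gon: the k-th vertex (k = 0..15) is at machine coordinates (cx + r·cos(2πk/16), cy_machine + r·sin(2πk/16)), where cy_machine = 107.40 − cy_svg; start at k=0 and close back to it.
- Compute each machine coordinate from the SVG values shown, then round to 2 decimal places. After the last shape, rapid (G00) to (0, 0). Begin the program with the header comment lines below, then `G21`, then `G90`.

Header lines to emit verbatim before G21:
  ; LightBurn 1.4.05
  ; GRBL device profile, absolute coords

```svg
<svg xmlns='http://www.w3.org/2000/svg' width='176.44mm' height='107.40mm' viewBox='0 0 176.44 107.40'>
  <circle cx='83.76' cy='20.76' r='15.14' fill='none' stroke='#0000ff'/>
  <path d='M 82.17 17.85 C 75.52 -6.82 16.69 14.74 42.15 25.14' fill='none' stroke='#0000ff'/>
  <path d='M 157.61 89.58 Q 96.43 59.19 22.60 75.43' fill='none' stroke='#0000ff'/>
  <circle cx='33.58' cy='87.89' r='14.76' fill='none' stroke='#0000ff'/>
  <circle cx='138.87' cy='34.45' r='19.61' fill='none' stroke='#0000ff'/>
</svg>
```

1 u = 1 mm; y_m = 107.40 − y.

[1] `<circle>` circle, #0000ff→score S609 F2611: (98.90,86.64) → (97.75,92.43) → (94.47,97.35) → (89.55,100.63) → (83.76,101.78) → (77.97,100.63) → (73.05,97.35) → (69.77,92.43) → (68.62,86.64) → (69.77,80.85) → (73.05,75.93) → (77.97,72.65) → (83.76,71.50) → (89.55,72.65) → (94.47,75.93) → (97.75,80.85) → (98.90,86.64) (closed)

[2] `<path>` cubic bezier, #0000ff→score S609 F2611: (82.17,89.55) → (77.50,96.75) → (69.53,100.28) → (59.87,100.83) → (50.12,99.06) → (41.87,95.64) → (36.73,91.26) → (36.29,86.57) → (42.15,82.26)

[3] `<path>` quadratic bezier, #0000ff→score S609 F2611: (157.61,17.82) → (142.12,24.69) → (126.23,30.10) → (109.95,34.06) → (93.27,36.55) → (76.19,37.59) → (58.72,37.18) → (40.86,35.30) → (22.60,31.97)

[4] `<circle>` circle, #0000ff→score S609 F2611: (48.34,19.51) → (47.22,25.16) → (44.02,29.95) → (39.23,33.15) → (33.58,34.27) → (27.93,33.15) → (23.14,29.95) → (19.94,25.16) → (18.82,19.51) → (19.94,13.86) → (23.14,9.07) → (27.93,5.87) → (33.58,4.75) → (39.23,5.87) → (44.02,9.07) → (47.22,13.86) → (48.34,19.51) (closed)

[5] `<circle>` circle, #0000ff→score S609 F2611: (158.48,72.95) → (156.99,80.45) → (152.74,86.82) → (146.37,91.07) → (138.87,92.56) → (131.37,91.07) → (125.00,86.82) → (120.75,80.45) → (119.26,72.95) → (120.75,65.45) → (125.00,59.08) → (131.37,54.83) → (138.87,53.34) → (146.37,54.83) → (152.74,59.08) → (156.99,65.45) → (158.48,72.95) (closed)

; LightBurn 1.4.05
; GRBL device profile, absolute coords
G21
G90
G00 X98.90 Y86.64
M4 S609
G1 X97.75 Y92.43 F2611
G1 X94.47 Y97.35
G1 X89.55 Y100.63
G1 X83.76 Y101.78
G1 X77.97 Y100.63
G1 X73.05 Y97.35
G1 X69.77 Y92.43
G1 X68.62 Y86.64
G1 X69.77 Y80.85
G1 X73.05 Y75.93
G1 X77.97 Y72.65
G1 X83.76 Y71.50
G1 X89.55 Y72.65
G1 X94.47 Y75.93
G1 X97.75 Y80.85
G1 X98.90 Y86.64
G00 X82.17 Y89.55
M4 S609
G1 X77.50 Y96.75 F2611
G1 X69.53 Y100.28
G1 X59.87 Y100.83
G1 X50.12 Y99.06
G1 X41.87 Y95.64
G1 X36.73 Y91.26
G1 X36.29 Y86.57
G1 X42.15 Y82.26
G00 X157.61 Y17.82
M4 S609
G1 X142.12 Y24.69 F2611
G1 X126.23 Y30.10
G1 X109.95 Y34.06
G1 X93.27 Y36.55
G1 X76.19 Y37.59
G1 X58.72 Y37.18
G1 X40.86 Y35.30
G1 X22.60 Y31.97
G00 X48.34 Y19.51
M4 S609
G1 X47.22 Y25.16 F2611
G1 X44.02 Y29.95
G1 X39.23 Y33.15
G1 X33.58 Y34.27
G1 X27.93 Y33.15
G1 X23.14 Y29.95
G1 X19.94 Y25.16
G1 X18.82 Y19.51
G1 X19.94 Y13.86
G1 X23.14 Y9.07
G1 X27.93 Y5.87
G1 X33.58 Y4.75
G1 X39.23 Y5.87
G1 X44.02 Y9.07
G1 X47.22 Y13.86
G1 X48.34 Y19.51
G00 X158.48 Y72.95
M4 S609
G1 X156.99 Y80.45 F2611
G1 X152.74 Y86.82
G1 X146.37 Y91.07
G1 X138.87 Y92.56
G1 X131.37 Y91.07
G1 X125.00 Y86.82
G1 X120.75 Y80.45
G1 X119.26 Y72.95
G1 X120.75 Y65.45
G1 X125.00 Y59.08
G1 X131.37 Y54.83
G1 X138.87 Y53.34
G1 X146.37 Y54.83
G1 X152.74 Y59.08
G1 X156.99 Y65.45
G1 X158.48 Y72.95
M5
G00 X0.00 Y0.00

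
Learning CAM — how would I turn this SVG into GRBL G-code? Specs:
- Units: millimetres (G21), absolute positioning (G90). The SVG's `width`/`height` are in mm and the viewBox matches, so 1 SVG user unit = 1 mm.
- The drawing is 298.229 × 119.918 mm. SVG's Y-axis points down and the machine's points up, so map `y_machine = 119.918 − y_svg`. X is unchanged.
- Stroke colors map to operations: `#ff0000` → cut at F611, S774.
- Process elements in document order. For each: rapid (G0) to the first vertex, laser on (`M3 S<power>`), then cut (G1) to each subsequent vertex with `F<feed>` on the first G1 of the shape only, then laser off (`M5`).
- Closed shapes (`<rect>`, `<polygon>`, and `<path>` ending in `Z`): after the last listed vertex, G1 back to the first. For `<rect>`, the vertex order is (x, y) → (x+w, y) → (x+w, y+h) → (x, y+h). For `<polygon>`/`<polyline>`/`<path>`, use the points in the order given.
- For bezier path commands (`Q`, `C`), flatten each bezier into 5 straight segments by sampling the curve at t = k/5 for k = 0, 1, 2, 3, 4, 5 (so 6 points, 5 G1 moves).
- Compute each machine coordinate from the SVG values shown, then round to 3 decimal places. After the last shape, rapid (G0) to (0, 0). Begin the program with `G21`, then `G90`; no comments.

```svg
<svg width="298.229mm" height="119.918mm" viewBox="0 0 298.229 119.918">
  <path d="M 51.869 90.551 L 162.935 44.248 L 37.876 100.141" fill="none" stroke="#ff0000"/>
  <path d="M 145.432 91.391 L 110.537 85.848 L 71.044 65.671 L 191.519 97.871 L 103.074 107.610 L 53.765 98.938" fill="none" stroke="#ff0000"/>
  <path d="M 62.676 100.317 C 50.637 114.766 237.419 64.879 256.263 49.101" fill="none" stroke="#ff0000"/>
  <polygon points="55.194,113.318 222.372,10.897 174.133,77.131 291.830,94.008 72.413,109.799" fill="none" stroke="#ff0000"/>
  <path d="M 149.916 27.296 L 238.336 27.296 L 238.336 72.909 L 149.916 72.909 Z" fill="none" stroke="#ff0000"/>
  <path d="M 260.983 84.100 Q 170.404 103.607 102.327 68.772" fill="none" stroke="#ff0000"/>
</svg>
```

G21
G90
G0 X51.869 Y29.367
M3 S774
G1 X162.935 Y75.670 F611
G1 X37.876 Y19.777
M5
G0 X145.432 Y28.527
M3 S774
G1 X110.537 Y34.070 F611
G1 X71.044 Y54.247
G1 X191.519 Y22.047
G1 X103.074 Y12.308
G1 X53.765 Y20.980
M5
G0 X62.676 Y19.601
M3 S774
G1 X76.377 Y17.864 F611
G1 X120.191 Y26.843
G1 X176.513 Y41.812
G1 X227.738 Y58.045
G1 X256.263 Y70.817
M5
G0 X55.194 Y6.600
M3 S774
G1 X222.372 Y109.021 F611
G1 X174.133 Y42.787
G1 X291.830 Y25.910
G1 X72.413 Y10.119
G1 X55.194 Y6.600
M5
G0 X149.916 Y92.622
M3 S774
G1 X238.336 Y92.622 F611
G1 X238.336 Y47.009
G1 X149.916 Y47.009
G1 X149.916 Y92.622
M5
G0 X260.983 Y35.818
M3 S774
G1 X225.651 Y30.189 F611
G1 X192.120 Y28.907
G1 X160.389 Y31.973
G1 X130.458 Y39.386
G1 X102.327 Y51.146
M5
G0 X0.000 Y0.000

Since the viewBox matches the mm dimensions, user units are millimetres directly. The only transform is the Y-flip y_m = 119.918 − y_svg.

Shape 1 is a open polyline drawn with `<path>`. Its stroke #ff0000 means cut at S774, F611. After flipping Y the toolpath is (51.869,29.367) → (162.935,75.670) → (37.876,19.777).

Shape 2 is a open polyline drawn with `<path>`. Its stroke #ff0000 means cut at S774, F611. After flipping Y the toolpath is (145.432,28.527) → (110.537,34.070) → (71.044,54.247) → (191.519,22.047) → (103.074,12.308) → (53.765,20.980).

Shape 3 is a cubic bezier drawn with `<path>`. Its stroke #ff0000 means cut at S774, F611. After flipping Y the toolpath is (62.676,19.601) → (76.377,17.864) → (120.191,26.843) → (176.513,41.812) → (227.738,58.045) → (256.263,70.817).

Shape 4 is a closed polygon drawn with `<polygon>`. Its stroke #ff0000 means cut at S774, F611. After flipping Y the toolpath is (55.194,6.600) → (222.372,109.021) → (174.133,42.787) → (291.830,25.910) → (72.413,10.119) → (55.194,6.600), returning to the start.

Shape 5 is a rectangle drawn with `<path>`. Its stroke #ff0000 means cut at S774, F611. After flipping Y the toolpath is (149.916,92.622) → (238.336,92.622) → (238.336,47.009) → (149.916,47.009) → (149.916,92.622), returning to the start.

Shape 6 is a quadratic bezier drawn with `<path>`. Its stroke #ff0000 means cut at S774, F611. After flipping Y the toolpath is (260.983,35.818) → (225.651,30.189) → (192.120,28.907) → (160.389,31.973) → (130.458,39.386) → (102.327,51.146).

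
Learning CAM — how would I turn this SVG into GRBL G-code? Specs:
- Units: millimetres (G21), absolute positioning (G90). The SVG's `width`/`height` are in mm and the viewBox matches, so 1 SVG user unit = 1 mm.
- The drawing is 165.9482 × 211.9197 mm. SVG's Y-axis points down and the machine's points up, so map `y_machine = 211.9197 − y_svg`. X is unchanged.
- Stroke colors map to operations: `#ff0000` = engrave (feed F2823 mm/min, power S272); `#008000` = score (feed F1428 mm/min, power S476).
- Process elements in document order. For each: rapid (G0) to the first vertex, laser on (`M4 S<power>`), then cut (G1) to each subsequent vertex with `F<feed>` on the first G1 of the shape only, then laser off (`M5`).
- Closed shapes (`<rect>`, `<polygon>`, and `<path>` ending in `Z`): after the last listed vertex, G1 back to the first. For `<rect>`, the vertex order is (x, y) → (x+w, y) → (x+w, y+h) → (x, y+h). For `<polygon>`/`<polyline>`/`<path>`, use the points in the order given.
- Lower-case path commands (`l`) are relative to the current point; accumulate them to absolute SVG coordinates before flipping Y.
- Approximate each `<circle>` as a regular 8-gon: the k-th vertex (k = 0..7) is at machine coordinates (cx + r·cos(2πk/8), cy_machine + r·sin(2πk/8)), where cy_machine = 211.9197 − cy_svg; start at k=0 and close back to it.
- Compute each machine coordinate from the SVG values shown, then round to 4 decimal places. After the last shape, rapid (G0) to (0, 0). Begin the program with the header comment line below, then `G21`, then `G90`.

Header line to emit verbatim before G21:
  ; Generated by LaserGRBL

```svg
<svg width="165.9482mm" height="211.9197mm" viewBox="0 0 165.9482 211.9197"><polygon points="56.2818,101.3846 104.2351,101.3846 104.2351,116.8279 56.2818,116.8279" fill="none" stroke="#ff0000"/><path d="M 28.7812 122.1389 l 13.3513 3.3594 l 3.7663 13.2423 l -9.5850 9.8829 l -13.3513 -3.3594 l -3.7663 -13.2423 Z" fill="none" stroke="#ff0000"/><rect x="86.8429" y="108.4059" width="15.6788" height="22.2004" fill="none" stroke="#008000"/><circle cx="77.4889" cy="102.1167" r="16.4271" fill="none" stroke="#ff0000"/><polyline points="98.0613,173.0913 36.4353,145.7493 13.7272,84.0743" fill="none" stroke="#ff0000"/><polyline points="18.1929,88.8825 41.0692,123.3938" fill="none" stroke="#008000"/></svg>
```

Since the viewBox matches the mm dimensions, user units are millimetres directly. The only transform is the Y-flip y_m = 211.9197 − y_svg.

Shape 1 is a rectangle drawn with `<polygon>`. Its stroke #ff0000 means engrave at S272, F2823. After flipping Y the toolpath is (56.2818,110.5351) → (104.2351,110.5351) → (104.2351,95.0918) → (56.2818,95.0918) → (56.2818,110.5351), returning to the start.

Shape 2 is a regular polygon drawn with `<path>`. Its stroke #ff0000 means engrave at S272, F2823. After flipping Y the toolpath is (28.7812,89.7808) → (42.1325,86.4214) → (45.8988,73.1791) → (36.3138,63.2962) → (22.9625,66.6556) → (19.1962,79.8979) → (28.7812,89.7808), returning to the start.

Shape 3 is a rectangle drawn with `<rect>`. Its stroke #008000 means score at S476, F1428. After flipping Y the toolpath is (86.8429,103.5138) → (102.5217,103.5138) → (102.5217,81.3134) → (86.8429,81.3134) → (86.8429,103.5138), returning to the start.

Shape 4 is a circle drawn with `<circle>`. Its stroke #ff0000 means engrave at S272, F2823. After flipping Y the toolpath is (93.9160,109.8030) → (89.1046,121.4187) → (77.4889,126.2301) → (65.8732,121.4187) → (61.0618,109.8030) → (65.8732,98.1873) → (77.4889,93.3759) → (89.1046,98.1873) → (93.9160,109.8030), returning to the start.

Shape 5 is a open polyline drawn with `<polyline>`. Its stroke #ff0000 means engrave at S272, F2823. After flipping Y the toolpath is (98.0613,38.8284) → (36.4353,66.1704) → (13.7272,127.8454).

Shape 6 is a line segment drawn with `<polyline>`. Its stroke #008000 means score at S476, F1428. After flipping Y the toolpath is (18.1929,123.0372) → (41.0692,88.5259).

; Generated by LaserGRBL
G21
G90
G0 X56.2818 Y110.5351
M4 S272
G1 X104.2351 Y110.5351 F2823
G1 X104.2351 Y95.0918
G1 X56.2818 Y95.0918
G1 X56.2818 Y110.5351
M5
G0 X28.7812 Y89.7808
M4 S272
G1 X42.1325 Y86.4214 F2823
G1 X45.8988 Y73.1791
G1 X36.3138 Y63.2962
G1 X22.9625 Y66.6556
G1 X19.1962 Y79.8979
G1 X28.7812 Y89.7808
M5
G0 X86.8429 Y103.5138
M4 S476
G1 X102.5217 Y103.5138 F1428
G1 X102.5217 Y81.3134
G1 X86.8429 Y81.3134
G1 X86.8429 Y103.5138
M5
G0 X93.9160 Y109.8030
M4 S272
G1 X89.1046 Y121.4187 F2823
G1 X77.4889 Y126.2301
G1 X65.8732 Y121.4187
G1 X61.0618 Y109.8030
G1 X65.8732 Y98.1873
G1 X77.4889 Y93.3759
G1 X89.1046 Y98.1873
G1 X93.9160 Y109.8030
M5
G0 X98.0613 Y38.8284
M4 S272
G1 X36.4353 Y66.1704 F2823
G1 X13.7272 Y127.8454
M5
G0 X18.1929 Y123.0372
M4 S476
G1 X41.0692 Y88.5259 F1428
M5
G0 X0.0000 Y0.0000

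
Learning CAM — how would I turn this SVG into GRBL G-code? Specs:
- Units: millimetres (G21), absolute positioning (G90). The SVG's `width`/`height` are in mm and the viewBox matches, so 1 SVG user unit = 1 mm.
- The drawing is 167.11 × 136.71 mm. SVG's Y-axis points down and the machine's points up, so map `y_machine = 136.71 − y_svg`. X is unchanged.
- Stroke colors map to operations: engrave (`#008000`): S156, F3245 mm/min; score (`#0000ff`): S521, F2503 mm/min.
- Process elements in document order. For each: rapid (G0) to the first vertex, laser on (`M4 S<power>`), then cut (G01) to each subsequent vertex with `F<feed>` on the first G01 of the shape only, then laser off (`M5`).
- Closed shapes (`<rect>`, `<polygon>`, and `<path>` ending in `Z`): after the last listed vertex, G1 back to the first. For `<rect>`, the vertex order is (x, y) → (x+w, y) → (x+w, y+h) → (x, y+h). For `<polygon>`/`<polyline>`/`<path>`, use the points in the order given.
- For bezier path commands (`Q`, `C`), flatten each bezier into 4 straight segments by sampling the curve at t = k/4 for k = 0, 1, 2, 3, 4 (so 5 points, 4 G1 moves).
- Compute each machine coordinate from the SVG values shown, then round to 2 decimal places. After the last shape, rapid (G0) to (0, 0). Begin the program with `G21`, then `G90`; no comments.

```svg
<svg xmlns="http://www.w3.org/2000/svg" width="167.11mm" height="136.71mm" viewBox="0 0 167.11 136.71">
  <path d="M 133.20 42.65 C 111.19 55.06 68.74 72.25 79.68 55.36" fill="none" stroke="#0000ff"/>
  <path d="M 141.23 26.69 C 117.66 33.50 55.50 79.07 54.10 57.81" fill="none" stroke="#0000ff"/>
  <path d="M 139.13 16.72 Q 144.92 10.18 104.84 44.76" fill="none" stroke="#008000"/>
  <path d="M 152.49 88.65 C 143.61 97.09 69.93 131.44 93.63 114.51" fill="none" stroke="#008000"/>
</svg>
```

Since the viewBox matches the mm dimensions, user units are millimetres directly. The only transform is the Y-flip y_m = 136.71 − y_svg.

Shape 1 is a cubic bezier drawn with `<path>`. Its stroke #0000ff means score at S521, F2503. After flipping Y the toolpath is (133.20,94.06) → (114.01,84.46) → (94.08,76.72) → (80.33,74.47) → (79.68,81.35).

Shape 2 is a cubic bezier drawn with `<path>`. Its stroke #0000ff means score at S521, F2503. After flipping Y the toolpath is (141.23,110.02) → (117.87,99.29) → (89.35,83.93) → (64.99,73.84) → (54.10,78.90).

Shape 3 is a quadratic bezier drawn with `<path>`. Its stroke #008000 means engrave at S156, F3245. After flipping Y the toolpath is (139.13,119.99) → (139.16,120.69) → (133.45,116.25) → (122.01,106.67) → (104.84,91.95).

Shape 4 is a cubic bezier drawn with `<path>`. Its stroke #008000 means engrave at S156, F3245. After flipping Y the toolpath is (152.49,48.06) → (136.21,38.08) → (110.84,25.62) → (91.58,17.91) → (93.63,22.20).

G21
G90
G0 X133.20 Y94.06
M4 S521
G01 X114.01 Y84.46 F2503
G01 X94.08 Y76.72
G01 X80.33 Y74.47
G01 X79.68 Y81.35
M5
G0 X141.23 Y110.02
M4 S521
G01 X117.87 Y99.29 F2503
G01 X89.35 Y83.93
G01 X64.99 Y73.84
G01 X54.10 Y78.90
M5
G0 X139.13 Y119.99
M4 S156
G01 X139.16 Y120.69 F3245
G01 X133.45 Y116.25
G01 X122.01 Y106.67
G01 X104.84 Y91.95
M5
G0 X152.49 Y48.06
M4 S156
G01 X136.21 Y38.08 F3245
G01 X110.84 Y25.62
G01 X91.58 Y17.91
G01 X93.63 Y22.20
M5
G0 X0.00 Y0.00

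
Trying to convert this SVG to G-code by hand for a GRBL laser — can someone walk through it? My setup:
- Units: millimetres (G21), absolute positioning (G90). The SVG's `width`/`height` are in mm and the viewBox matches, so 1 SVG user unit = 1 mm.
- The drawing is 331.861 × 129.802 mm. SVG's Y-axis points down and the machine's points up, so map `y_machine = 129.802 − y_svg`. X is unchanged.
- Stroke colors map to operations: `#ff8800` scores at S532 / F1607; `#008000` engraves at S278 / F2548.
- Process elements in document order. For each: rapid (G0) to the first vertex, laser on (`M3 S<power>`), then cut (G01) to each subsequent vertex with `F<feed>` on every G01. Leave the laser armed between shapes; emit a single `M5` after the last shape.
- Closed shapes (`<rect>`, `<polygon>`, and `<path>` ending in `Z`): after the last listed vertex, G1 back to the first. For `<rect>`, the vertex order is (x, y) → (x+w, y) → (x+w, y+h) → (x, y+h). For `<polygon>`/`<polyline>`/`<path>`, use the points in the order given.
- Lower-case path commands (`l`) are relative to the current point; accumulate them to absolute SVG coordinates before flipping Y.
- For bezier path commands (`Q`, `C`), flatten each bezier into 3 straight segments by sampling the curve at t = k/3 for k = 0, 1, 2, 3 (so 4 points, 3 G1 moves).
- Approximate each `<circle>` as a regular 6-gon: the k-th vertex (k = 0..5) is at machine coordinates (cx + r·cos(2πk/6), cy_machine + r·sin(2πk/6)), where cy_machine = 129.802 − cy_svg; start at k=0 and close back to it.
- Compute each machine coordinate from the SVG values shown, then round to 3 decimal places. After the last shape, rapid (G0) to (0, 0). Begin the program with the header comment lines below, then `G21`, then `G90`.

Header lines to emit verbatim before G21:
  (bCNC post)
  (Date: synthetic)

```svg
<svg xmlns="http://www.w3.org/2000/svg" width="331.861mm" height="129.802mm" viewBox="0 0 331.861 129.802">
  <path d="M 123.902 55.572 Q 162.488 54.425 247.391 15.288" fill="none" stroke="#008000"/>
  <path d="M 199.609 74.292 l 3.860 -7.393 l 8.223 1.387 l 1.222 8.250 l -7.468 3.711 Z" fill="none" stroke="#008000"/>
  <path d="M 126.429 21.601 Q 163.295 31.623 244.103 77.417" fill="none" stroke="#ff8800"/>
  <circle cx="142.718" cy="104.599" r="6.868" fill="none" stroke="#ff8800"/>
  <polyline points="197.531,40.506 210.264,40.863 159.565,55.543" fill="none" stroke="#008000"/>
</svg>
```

Since the viewBox matches the mm dimensions, user units are millimetres directly. The only transform is the Y-flip y_m = 129.802 − y_svg.

Shape 1 is a quadratic bezier drawn with `<path>`. Its stroke #008000 means engrave at S278, F2548. After flipping Y the toolpath is (123.902,74.230) → (154.772,79.216) → (195.935,92.644) → (247.391,114.514).

Shape 2 is a regular polygon drawn with `<path>`. Its stroke #008000 means engrave at S278, F2548. After flipping Y the toolpath is (199.609,55.510) → (203.469,62.903) → (211.692,61.516) → (212.914,53.266) → (205.446,49.555) → (199.609,55.510), returning to the start.

Shape 3 is a quadratic bezier drawn with `<path>`. Its stroke #ff8800 means score at S532, F1607. After flipping Y the toolpath is (126.429,108.201) → (155.889,97.545) → (195.113,78.940) → (244.103,52.385).

Shape 4 is a circle drawn with `<circle>`. Its stroke #ff8800 means score at S532, F1607. After flipping Y the toolpath is (149.586,25.203) → (146.152,31.151) → (139.284,31.151) → (135.850,25.203) → (139.284,19.255) → (146.152,19.255) → (149.586,25.203), returning to the start.

Shape 5 is a open polyline drawn with `<polyline>`. Its stroke #008000 means engrave at S278, F2548. After flipping Y the toolpath is (197.531,89.296) → (210.264,88.939) → (159.565,74.259).

(bCNC post)
(Date: synthetic)
G21
G90
G0 X123.902 Y74.230
M3 S278
G01 X154.772 Y79.216 F2548
G01 X195.935 Y92.644 F2548
G01 X247.391 Y114.514 F2548
G0 X199.609 Y55.510
M3 S278
G01 X203.469 Y62.903 F2548
G01 X211.692 Y61.516 F2548
G01 X212.914 Y53.266 F2548
G01 X205.446 Y49.555 F2548
G01 X199.609 Y55.510 F2548
G0 X126.429 Y108.201
M3 S532
G01 X155.889 Y97.545 F1607
G01 X195.113 Y78.940 F1607
G01 X244.103 Y52.385 F1607
G0 X149.586 Y25.203
M3 S532
G01 X146.152 Y31.151 F1607
G01 X139.284 Y31.151 F1607
G01 X135.850 Y25.203 F1607
G01 X139.284 Y19.255 F1607
G01 X146.152 Y19.255 F1607
G01 X149.586 Y25.203 F1607
G0 X197.531 Y89.296
M3 S278
G01 X210.264 Y88.939 F2548
G01 X159.565 Y74.259 F2548
M5
G0 X0.000 Y0.000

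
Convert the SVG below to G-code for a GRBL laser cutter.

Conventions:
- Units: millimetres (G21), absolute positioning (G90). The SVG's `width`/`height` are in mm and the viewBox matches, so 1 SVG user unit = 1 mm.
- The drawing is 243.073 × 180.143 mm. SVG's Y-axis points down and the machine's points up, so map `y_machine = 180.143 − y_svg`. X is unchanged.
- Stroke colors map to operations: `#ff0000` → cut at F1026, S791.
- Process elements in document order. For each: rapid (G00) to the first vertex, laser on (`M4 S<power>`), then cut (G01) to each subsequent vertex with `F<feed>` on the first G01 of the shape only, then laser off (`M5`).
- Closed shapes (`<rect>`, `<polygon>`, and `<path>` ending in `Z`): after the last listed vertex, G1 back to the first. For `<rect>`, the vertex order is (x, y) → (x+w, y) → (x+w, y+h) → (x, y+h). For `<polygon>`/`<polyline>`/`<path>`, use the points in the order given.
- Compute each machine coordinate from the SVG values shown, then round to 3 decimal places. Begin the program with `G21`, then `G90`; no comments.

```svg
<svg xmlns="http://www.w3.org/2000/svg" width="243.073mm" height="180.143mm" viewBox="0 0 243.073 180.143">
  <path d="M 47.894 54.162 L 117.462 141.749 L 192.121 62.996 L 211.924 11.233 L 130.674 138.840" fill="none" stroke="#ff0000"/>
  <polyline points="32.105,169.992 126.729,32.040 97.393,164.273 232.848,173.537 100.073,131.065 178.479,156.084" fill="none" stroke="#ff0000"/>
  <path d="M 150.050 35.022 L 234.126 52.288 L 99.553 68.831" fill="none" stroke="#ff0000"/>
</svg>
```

viewBox `0 0 243.073 180.143` with mm width/height → 1 unit = 1 mm. Flip: y_m = 180.143 − y_svg.

**Shape 1** — `<path>` open polyline, stroke `#ff0000` → cut (S791, F1026). Machine vertices: (47.894,125.981) → (117.462,38.394) → (192.121,117.147) → (211.924,168.910) → (130.674,41.303). Open path.

**Shape 2** — `<polyline>` open polyline, stroke `#ff0000` → cut (S791, F1026). Machine vertices: (32.105,10.151) → (126.729,148.103) → (97.393,15.870) → (232.848,6.606) → (100.073,49.078) → (178.479,24.059). Open path.

**Shape 3** — `<path>` open polyline, stroke `#ff0000` → cut (S791, F1026). Machine vertices: (150.050,145.121) → (234.126,127.855) → (99.553,111.312). Open path.

G21
G90
G00 X47.894 Y125.981
M4 S791
G01 X117.462 Y38.394 F1026
G01 X192.121 Y117.147
G01 X211.924 Y168.910
G01 X130.674 Y41.303
M5
G00 X32.105 Y10.151
M4 S791
G01 X126.729 Y148.103 F1026
G01 X97.393 Y15.870
G01 X232.848 Y6.606
G01 X100.073 Y49.078
G01 X178.479 Y24.059
M5
G00 X150.050 Y145.121
M4 S791
G01 X234.126 Y127.855 F1026
G01 X99.553 Y111.312
M5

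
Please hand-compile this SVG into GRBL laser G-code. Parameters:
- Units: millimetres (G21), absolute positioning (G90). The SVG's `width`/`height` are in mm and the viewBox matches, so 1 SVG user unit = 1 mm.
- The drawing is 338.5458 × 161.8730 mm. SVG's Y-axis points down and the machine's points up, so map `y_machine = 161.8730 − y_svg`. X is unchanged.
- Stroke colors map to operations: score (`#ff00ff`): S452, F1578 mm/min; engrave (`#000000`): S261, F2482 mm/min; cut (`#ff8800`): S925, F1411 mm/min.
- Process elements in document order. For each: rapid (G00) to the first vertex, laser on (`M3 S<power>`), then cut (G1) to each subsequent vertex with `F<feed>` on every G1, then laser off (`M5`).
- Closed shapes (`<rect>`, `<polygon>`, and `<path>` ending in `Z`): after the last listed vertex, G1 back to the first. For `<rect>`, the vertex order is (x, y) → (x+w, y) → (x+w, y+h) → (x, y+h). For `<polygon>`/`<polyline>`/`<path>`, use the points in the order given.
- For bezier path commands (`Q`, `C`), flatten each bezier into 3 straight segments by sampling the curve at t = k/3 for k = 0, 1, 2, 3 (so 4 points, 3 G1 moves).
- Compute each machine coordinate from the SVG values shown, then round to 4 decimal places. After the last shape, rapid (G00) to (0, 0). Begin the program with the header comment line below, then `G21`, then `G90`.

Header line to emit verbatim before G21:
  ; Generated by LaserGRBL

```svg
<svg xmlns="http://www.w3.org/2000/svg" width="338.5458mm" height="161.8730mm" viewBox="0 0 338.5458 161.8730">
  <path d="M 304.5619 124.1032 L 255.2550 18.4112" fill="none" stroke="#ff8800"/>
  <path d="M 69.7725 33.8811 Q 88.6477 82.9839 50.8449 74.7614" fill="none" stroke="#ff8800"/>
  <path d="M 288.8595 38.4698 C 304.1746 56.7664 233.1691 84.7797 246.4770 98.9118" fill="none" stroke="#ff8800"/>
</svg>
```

Since the viewBox matches the mm dimensions, user units are millimetres directly. The only transform is the Y-flip y_m = 161.8730 − y_svg.

Shape 1 is a line segment drawn with `<path>`. Its stroke #ff8800 means cut at S925, F1411. After flipping Y the toolpath is (304.5619,37.7698) → (255.2550,143.4618).

Shape 2 is a quadratic bezier drawn with `<path>`. Its stroke #ff8800 means cut at S925, F1411. After flipping Y the toolpath is (69.7725,127.9919) → (76.0584,101.6262) → (69.7492,87.9994) → (50.8449,87.1116).

Shape 3 is a cubic bezier drawn with `<path>`. Its stroke #ff8800 means cut at S925, F1411. After flipping Y the toolpath is (288.8595,123.4032) → (281.7208,102.7417) → (254.9538,80.8464) → (246.4770,62.9612).

; Generated by LaserGRBL
G21
G90
G00 X304.5619 Y37.7698
M3 S925
G1 X255.2550 Y143.4618 F1411
M5
G00 X69.7725 Y127.9919
M3 S925
G1 X76.0584 Y101.6262 F1411
G1 X69.7492 Y87.9994 F1411
G1 X50.8449 Y87.1116 F1411
M5
G00 X288.8595 Y123.4032
M3 S925
G1 X281.7208 Y102.7417 F1411
G1 X254.9538 Y80.8464 F1411
G1 X246.4770 Y62.9612 F1411
M5
G00 X0.0000 Y0.0000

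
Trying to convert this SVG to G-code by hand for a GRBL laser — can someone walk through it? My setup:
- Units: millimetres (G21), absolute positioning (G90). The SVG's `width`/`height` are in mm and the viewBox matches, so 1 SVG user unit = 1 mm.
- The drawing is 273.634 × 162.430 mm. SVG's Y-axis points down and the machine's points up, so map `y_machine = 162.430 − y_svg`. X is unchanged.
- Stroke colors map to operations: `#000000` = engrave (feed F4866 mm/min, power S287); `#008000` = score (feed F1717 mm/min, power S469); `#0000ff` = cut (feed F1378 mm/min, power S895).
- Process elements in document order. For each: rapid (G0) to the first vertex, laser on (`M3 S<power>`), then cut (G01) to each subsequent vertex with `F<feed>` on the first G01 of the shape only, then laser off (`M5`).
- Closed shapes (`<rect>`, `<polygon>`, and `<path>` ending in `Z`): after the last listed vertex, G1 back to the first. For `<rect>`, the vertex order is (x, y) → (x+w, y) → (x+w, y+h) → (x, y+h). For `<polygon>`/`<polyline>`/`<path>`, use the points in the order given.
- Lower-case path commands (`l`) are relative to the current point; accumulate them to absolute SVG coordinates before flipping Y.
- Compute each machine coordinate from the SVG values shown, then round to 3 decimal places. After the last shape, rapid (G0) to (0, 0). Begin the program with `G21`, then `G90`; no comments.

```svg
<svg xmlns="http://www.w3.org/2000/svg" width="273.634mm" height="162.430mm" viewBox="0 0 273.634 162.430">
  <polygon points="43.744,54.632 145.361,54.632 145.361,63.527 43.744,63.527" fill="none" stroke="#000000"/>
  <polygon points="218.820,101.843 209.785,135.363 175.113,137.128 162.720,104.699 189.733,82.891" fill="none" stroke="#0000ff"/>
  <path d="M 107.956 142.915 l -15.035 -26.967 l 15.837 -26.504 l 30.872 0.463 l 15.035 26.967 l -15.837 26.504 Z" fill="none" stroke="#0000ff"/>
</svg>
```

viewBox `0 0 273.634 162.430` with mm width/height → 1 unit = 1 mm. Flip: y_m = 162.430 − y_svg.

**Shape 1** — `<polygon>` rectangle, stroke `#000000` → engrave (S287, F4866). Machine vertices: (43.744,107.798) → (145.361,107.798) → (145.361,98.903) → (43.744,98.903) → (43.744,107.798). Closed: final G1 returns to the first vertex.

**Shape 2** — `<polygon>` regular polygon, stroke `#0000ff` → cut (S895, F1378). Machine vertices: (218.820,60.587) → (209.785,27.067) → (175.113,25.302) → (162.720,57.731) → (189.733,79.539) → (218.820,60.587). Closed: final G1 returns to the first vertex.

**Shape 3** — `<path>` regular polygon, stroke `#0000ff` → cut (S895, F1378). Machine vertices: (107.956,19.515) → (92.921,46.482) → (108.758,72.986) → (139.630,72.523) → (154.665,45.556) → (138.828,19.052) → (107.956,19.515). Closed: final G1 returns to the first vertex.

G21
G90
G0 X43.744 Y107.798
M3 S287
G01 X145.361 Y107.798 F4866
G01 X145.361 Y98.903
G01 X43.744 Y98.903
G01 X43.744 Y107.798
M5
G0 X218.820 Y60.587
M3 S895
G01 X209.785 Y27.067 F1378
G01 X175.113 Y25.302
G01 X162.720 Y57.731
G01 X189.733 Y79.539
G01 X218.820 Y60.587
M5
G0 X107.956 Y19.515
M3 S895
G01 X92.921 Y46.482 F1378
G01 X108.758 Y72.986
G01 X139.630 Y72.523
G01 X154.665 Y45.556
G01 X138.828 Y19.052
G01 X107.956 Y19.515
M5
G0 X0.000 Y0.000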